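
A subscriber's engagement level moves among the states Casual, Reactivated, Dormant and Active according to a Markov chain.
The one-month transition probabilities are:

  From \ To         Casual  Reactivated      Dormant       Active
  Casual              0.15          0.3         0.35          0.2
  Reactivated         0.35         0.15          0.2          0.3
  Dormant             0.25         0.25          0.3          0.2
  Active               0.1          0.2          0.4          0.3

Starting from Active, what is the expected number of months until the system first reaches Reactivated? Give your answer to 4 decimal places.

4.2741

Let t(s) be the expected number of months to first reach Reactivated from state s, with t(Reactivated) = 0. Conditioning on the first month:
t(Casual) = 1 + 0.15·t(Casual) + 0.35·t(Dormant) + 0.2·t(Active)
t(Dormant) = 1 + 0.25·t(Casual) + 0.3·t(Dormant) + 0.2·t(Active)
t(Active) = 1 + 0.1·t(Casual) + 0.4·t(Dormant) + 0.3·t(Active)
Solving: t(Casual) = 3.8376, t(Dormant) = 4.0203, t(Active) = 4.2741.
Expected months from Active to Reactivated: 4.2741.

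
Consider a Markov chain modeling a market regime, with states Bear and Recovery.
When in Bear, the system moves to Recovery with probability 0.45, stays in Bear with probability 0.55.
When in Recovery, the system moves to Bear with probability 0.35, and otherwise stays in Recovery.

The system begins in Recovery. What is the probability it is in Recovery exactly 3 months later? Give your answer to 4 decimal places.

Propagate the distribution vector 3 months from Recovery.
After 0 months: (0.0000, 1.0000)
After 1 month: (0.3500, 0.6500)
After 2 months: (0.4200, 0.5800)
After 3 months: (0.4340, 0.5660)
P(in Recovery after 3 months) = 0.5660

0.5660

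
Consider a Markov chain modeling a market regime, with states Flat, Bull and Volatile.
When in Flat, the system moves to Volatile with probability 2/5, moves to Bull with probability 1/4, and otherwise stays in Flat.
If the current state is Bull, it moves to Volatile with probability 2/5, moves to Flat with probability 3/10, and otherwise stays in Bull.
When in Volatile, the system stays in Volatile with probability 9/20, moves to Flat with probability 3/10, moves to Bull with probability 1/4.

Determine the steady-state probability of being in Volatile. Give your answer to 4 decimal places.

Let the stationary distribution be π with π = πP and π_1 + π_2 + π_3 = 1.
π_1 = 0.35·π_1 + 0.3·π_2 + 0.3·π_3
π_2 = 0.25·π_1 + 0.3·π_2 + 0.25·π_3
Solving with the normalization constraint gives π = (0.3158, 0.2632, 0.4211).
So the stationary probability of Volatile is 0.4211.

0.4211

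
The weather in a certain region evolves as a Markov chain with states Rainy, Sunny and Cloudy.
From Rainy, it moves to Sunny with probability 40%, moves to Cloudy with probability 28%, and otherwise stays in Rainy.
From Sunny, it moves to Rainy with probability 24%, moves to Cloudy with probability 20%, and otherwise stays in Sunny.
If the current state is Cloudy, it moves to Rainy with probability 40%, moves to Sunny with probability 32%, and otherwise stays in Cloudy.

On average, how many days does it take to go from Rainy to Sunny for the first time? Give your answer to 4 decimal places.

Let t(s) be the expected number of days to first reach Sunny from state s, with t(Sunny) = 0. Conditioning on the first day:
t(Rainy) = 1 + 0.32·t(Rainy) + 0.28·t(Cloudy)
t(Cloudy) = 1 + 0.4·t(Rainy) + 0.28·t(Cloudy)
Solving: t(Rainy) = 2.6483, t(Cloudy) = 2.8602.
Expected days from Rainy to Sunny: 2.6483.

2.6483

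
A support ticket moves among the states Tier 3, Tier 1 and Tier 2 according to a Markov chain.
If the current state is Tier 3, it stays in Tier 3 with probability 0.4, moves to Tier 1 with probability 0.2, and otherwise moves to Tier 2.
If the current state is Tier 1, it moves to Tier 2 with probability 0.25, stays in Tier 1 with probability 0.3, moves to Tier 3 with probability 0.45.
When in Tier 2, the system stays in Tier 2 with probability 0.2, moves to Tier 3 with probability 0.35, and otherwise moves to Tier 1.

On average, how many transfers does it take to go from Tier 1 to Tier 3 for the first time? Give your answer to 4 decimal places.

2.3464

Let t(s) be the expected number of transfers to first reach Tier 3 from state s, with t(Tier 3) = 0. Conditioning on the first transfer:
t(Tier 1) = 1 + 0.3·t(Tier 1) + 0.25·t(Tier 2)
t(Tier 2) = 1 + 0.45·t(Tier 1) + 0.2·t(Tier 2)
Solving: t(Tier 1) = 2.3464, t(Tier 2) = 2.5698.
Expected transfers from Tier 1 to Tier 3: 2.3464.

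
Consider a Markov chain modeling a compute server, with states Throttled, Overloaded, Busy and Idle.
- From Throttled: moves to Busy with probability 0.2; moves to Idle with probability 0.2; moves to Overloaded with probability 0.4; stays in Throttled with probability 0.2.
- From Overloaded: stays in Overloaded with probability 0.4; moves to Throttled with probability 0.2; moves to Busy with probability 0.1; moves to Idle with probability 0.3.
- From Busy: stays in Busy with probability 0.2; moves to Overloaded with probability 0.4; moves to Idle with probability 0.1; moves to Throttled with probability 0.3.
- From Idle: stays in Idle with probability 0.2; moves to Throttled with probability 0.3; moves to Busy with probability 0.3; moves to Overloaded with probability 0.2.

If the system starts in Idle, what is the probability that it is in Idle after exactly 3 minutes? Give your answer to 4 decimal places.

Propagate the distribution vector 3 minutes from Idle.
After 0 minutes: (0.0000, 0.0000, 0.0000, 1.0000)
After 1 minute: (0.3000, 0.2000, 0.3000, 0.2000)
After 2 minutes: (0.2500, 0.3600, 0.2000, 0.1900)
After 3 minutes: (0.2390, 0.3620, 0.1830, 0.2160)
P(in Idle after 3 minutes) = 0.2160

0.2160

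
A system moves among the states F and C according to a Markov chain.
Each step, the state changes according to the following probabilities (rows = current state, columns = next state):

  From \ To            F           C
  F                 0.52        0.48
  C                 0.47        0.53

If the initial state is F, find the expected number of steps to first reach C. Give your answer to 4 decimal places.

Let t(s) be the expected number of steps to first reach C from state s, with t(C) = 0. Conditioning on the first step:
t(F) = 1 + 0.52·t(F)
Solving: t(F) = 2.0833.
Expected steps from F to C: 2.0833.

2.0833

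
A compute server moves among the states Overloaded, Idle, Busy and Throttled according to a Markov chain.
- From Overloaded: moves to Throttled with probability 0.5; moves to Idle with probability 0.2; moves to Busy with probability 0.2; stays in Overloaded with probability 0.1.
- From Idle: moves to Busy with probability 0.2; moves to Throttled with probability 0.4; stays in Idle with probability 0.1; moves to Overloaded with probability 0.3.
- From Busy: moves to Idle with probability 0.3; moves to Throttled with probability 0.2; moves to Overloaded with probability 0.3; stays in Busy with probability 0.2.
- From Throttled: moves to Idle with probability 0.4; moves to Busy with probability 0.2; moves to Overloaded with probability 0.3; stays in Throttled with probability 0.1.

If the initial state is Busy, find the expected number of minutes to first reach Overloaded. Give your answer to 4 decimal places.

Let t(s) be the expected number of minutes to first reach Overloaded from state s, with t(Overloaded) = 0. Conditioning on the first minute:
t(Idle) = 1 + 0.1·t(Idle) + 0.2·t(Busy) + 0.4·t(Throttled)
t(Busy) = 1 + 0.3·t(Idle) + 0.2·t(Busy) + 0.2·t(Throttled)
t(Throttled) = 1 + 0.4·t(Idle) + 0.2·t(Busy) + 0.1·t(Throttled)
Solving: t(Idle) = 3.3333, t(Busy) = 3.3333, t(Throttled) = 3.3333.
Expected minutes from Busy to Overloaded: 3.3333.

3.3333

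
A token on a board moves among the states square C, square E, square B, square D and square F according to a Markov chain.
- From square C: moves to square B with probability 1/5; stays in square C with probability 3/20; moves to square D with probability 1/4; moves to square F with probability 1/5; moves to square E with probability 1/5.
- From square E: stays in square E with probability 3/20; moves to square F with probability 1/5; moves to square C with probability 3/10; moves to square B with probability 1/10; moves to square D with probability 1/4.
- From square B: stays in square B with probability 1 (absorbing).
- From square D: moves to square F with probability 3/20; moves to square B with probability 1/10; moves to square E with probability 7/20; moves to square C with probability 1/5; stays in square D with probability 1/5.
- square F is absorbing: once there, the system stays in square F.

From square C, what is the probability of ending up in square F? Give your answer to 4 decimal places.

Let h(s) be the probability of absorption at square F starting from transient state s. Then h(square F) = 1 and h(square B) = 0. By first-step analysis:
h(square C) = 0.15·h(square C) + 0.2·h(square E) + 0.2·0 + 0.25·h(square D) + 0.2·1
h(square E) = 0.3·h(square C) + 0.15·h(square E) + 0.1·0 + 0.25·h(square D) + 0.2·1
h(square D) = 0.2·h(square C) + 0.35·h(square E) + 0.1·0 + 0.2·h(square D) + 0.15·1
Solving: h(square C) = 0.5502, h(square E) = 0.6027, h(square D) = 0.5887.
Starting from square C, the probability is 0.5502.

0.5502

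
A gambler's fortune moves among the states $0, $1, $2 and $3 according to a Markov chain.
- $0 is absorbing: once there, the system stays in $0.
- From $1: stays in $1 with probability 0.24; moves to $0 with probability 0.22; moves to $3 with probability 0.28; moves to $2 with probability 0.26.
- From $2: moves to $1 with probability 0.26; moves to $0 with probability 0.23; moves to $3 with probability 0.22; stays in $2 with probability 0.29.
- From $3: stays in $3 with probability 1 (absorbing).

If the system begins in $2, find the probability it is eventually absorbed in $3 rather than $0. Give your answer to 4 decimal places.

0.5085

Let h(s) be the probability of absorption at $3 starting from transient state s. Then h($3) = 1 and h($0) = 0. By first-step analysis:
h($1) = 0.22·0 + 0.24·h($1) + 0.26·h($2) + 0.28·1
h($2) = 0.23·0 + 0.26·h($1) + 0.29·h($2) + 0.22·1
Solving: h($1) = 0.5424, h($2) = 0.5085.
Starting from $2, the probability is 0.5085.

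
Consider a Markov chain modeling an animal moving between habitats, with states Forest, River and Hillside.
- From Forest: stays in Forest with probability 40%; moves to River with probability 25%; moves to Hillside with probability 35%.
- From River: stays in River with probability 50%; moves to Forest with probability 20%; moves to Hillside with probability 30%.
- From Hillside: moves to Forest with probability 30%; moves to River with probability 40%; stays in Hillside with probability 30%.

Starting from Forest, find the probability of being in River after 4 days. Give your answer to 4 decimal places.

0.3947

Propagate the distribution vector 4 days from Forest.
After 0 days: (1.0000, 0.0000, 0.0000)
After 1 day: (0.4000, 0.2500, 0.3500)
After 2 days: (0.3150, 0.3650, 0.3200)
After 3 days: (0.2950, 0.3893, 0.3158)
After 4 days: (0.2906, 0.3947, 0.3148)
P(in River after 4 days) = 0.3947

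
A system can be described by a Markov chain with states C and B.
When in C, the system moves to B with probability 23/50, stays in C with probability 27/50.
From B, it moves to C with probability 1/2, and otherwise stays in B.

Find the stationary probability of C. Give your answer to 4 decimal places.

Let the stationary distribution be π with π = πP and π_1 + π_2 = 1.
π_1 = 0.54·π_1 + 0.5·π_2
Solving with the normalization constraint gives π = (0.5208, 0.4792).
So the stationary probability of C is 0.5208.

0.5208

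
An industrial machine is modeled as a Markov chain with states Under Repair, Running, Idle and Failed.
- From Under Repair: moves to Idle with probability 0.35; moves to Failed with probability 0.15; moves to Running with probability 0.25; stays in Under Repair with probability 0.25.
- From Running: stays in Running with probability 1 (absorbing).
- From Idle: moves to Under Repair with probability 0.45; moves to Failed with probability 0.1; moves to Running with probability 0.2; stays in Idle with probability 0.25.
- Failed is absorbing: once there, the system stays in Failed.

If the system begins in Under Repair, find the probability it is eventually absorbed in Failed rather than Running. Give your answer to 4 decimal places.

0.3642

Let h(s) be the probability of absorption at Failed starting from transient state s. Then h(Failed) = 1 and h(Running) = 0. By first-step analysis:
h(Under Repair) = 0.25·h(Under Repair) + 0.25·0 + 0.35·h(Idle) + 0.15·1
h(Idle) = 0.45·h(Under Repair) + 0.2·0 + 0.25·h(Idle) + 0.1·1
Solving: h(Under Repair) = 0.3642, h(Idle) = 0.3519.
Starting from Under Repair, the probability is 0.3642.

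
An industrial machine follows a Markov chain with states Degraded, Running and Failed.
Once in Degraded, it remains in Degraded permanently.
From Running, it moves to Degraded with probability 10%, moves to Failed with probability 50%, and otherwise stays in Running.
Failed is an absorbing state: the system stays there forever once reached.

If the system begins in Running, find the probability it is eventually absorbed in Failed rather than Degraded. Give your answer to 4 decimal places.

Let h(s) be the probability of absorption at Failed starting from transient state s. Then h(Failed) = 1 and h(Degraded) = 0. By first-step analysis:
h(Running) = 0.1·0 + 0.4·h(Running) + 0.5·1
Solving: h(Running) = 0.8333.
Starting from Running, the probability is 0.8333.

0.8333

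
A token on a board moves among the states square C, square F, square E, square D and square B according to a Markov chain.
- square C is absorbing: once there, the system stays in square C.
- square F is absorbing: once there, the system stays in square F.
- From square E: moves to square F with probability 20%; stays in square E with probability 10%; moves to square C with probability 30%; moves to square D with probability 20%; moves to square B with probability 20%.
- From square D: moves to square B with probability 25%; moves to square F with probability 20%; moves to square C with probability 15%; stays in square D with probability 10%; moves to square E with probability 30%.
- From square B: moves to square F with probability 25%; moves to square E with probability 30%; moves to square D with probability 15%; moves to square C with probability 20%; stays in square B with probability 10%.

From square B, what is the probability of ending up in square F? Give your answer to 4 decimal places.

Let h(s) be the probability of absorption at square F starting from transient state s. Then h(square F) = 1 and h(square C) = 0. By first-step analysis:
h(square E) = 0.3·0 + 0.2·1 + 0.1·h(square E) + 0.2·h(square D) + 0.2·h(square B)
h(square D) = 0.15·0 + 0.2·1 + 0.3·h(square E) + 0.1·h(square D) + 0.25·h(square B)
h(square B) = 0.2·0 + 0.25·1 + 0.3·h(square E) + 0.15·h(square D) + 0.1·h(square B)
Solving: h(square E) = 0.4510, h(square D) = 0.5153, h(square B) = 0.5140.
Starting from square B, the probability is 0.5140.

0.5140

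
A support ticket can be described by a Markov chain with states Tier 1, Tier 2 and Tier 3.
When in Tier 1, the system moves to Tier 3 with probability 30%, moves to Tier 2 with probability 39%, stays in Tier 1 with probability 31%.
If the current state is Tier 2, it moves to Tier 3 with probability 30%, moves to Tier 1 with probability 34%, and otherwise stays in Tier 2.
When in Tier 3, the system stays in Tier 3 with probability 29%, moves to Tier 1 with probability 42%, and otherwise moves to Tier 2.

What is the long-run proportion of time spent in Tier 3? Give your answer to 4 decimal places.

Let the stationary distribution be π with π = πP and π_1 + π_2 + π_3 = 1.
π_1 = 0.31·π_1 + 0.34·π_2 + 0.42·π_3
π_2 = 0.39·π_1 + 0.36·π_2 + 0.29·π_3
Solving with the normalization constraint gives π = (0.3532, 0.3498, 0.2970).
So the stationary probability of Tier 3 is 0.2970.

0.2970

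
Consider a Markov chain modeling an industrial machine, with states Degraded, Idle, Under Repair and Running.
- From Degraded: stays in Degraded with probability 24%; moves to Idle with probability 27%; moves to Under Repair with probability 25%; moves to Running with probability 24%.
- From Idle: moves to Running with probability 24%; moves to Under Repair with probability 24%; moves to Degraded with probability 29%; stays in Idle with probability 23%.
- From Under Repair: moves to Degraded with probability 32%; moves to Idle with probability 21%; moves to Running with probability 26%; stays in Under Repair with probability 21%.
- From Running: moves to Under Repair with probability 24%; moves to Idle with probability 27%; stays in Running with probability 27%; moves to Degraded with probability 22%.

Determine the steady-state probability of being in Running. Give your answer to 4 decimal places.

0.2523

Let the stationary distribution be π with π = πP and π_1 + π_2 + π_3 + π_4 = 1.
π_1 = 0.24·π_1 + 0.29·π_2 + 0.32·π_3 + 0.22·π_4
π_2 = 0.27·π_1 + 0.23·π_2 + 0.21·π_3 + 0.27·π_4
π_3 = 0.25·π_1 + 0.24·π_2 + 0.21·π_3 + 0.24·π_4
Solving with the normalization constraint gives π = (0.2661, 0.2460, 0.2356, 0.2523).
So the stationary probability of Running is 0.2523.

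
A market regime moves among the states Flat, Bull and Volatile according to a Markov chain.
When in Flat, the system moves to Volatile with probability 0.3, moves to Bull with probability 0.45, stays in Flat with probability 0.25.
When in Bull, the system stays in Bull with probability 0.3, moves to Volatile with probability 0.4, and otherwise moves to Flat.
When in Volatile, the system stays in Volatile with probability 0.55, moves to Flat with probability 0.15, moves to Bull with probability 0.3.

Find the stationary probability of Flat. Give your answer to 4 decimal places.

Let the stationary distribution be π with π = πP and π_1 + π_2 + π_3 = 1.
π_1 = 0.25·π_1 + 0.3·π_2 + 0.15·π_3
π_2 = 0.45·π_1 + 0.3·π_2 + 0.3·π_3
Solving with the normalization constraint gives π = (0.2222, 0.3333, 0.4444).
So the stationary probability of Flat is 0.2222.

0.2222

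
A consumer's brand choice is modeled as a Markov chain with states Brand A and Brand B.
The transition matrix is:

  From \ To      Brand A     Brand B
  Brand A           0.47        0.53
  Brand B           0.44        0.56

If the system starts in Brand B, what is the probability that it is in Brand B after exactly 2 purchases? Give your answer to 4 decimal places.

Sum over the intermediate state after 1 purchase:
P = P(Brand B→Brand A)·P(Brand A→Brand B) + P(Brand B→Brand B)·P(Brand B→Brand B)
  = 0.44×0.53 + 0.56×0.56
  = 0.2332 + 0.3136 = 0.5468

0.5468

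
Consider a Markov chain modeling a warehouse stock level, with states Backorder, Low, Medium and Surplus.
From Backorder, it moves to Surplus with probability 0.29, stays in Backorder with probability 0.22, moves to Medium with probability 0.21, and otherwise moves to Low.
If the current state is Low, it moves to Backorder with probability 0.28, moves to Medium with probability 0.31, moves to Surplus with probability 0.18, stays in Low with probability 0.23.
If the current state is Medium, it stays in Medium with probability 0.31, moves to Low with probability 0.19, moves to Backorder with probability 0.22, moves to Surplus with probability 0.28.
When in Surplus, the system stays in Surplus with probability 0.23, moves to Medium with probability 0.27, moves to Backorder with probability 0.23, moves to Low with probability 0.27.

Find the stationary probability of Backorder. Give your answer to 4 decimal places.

0.2369

Let the stationary distribution be π with π = πP and π_1 + π_2 + π_3 + π_4 = 1.
π_1 = 0.22·π_1 + 0.28·π_2 + 0.22·π_3 + 0.23·π_4
π_2 = 0.28·π_1 + 0.23·π_2 + 0.19·π_3 + 0.27·π_4
π_3 = 0.21·π_1 + 0.31·π_2 + 0.31·π_3 + 0.27·π_4
Solving with the normalization constraint gives π = (0.2369, 0.2406, 0.2765, 0.2460).
So the stationary probability of Backorder is 0.2369.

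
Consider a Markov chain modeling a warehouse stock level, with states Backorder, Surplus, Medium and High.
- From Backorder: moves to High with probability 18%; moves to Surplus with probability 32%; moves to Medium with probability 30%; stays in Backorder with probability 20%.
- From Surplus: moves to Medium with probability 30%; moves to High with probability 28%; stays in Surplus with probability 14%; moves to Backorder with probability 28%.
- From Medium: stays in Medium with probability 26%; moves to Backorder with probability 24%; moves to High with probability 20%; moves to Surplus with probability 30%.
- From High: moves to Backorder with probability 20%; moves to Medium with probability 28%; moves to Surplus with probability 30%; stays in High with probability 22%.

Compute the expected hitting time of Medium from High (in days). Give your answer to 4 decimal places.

3.4522

Let t(s) be the expected number of days to first reach Medium from state s, with t(Medium) = 0. Conditioning on the first day:
t(Backorder) = 1 + 0.2·t(Backorder) + 0.32·t(Surplus) + 0.18·t(High)
t(Surplus) = 1 + 0.28·t(Backorder) + 0.14·t(Surplus) + 0.28·t(High)
t(High) = 1 + 0.2·t(Backorder) + 0.3·t(Surplus) + 0.22·t(High)
Solving: t(Backorder) = 3.3819, t(Surplus) = 3.3879, t(High) = 3.4522.
Expected days from High to Medium: 3.4522.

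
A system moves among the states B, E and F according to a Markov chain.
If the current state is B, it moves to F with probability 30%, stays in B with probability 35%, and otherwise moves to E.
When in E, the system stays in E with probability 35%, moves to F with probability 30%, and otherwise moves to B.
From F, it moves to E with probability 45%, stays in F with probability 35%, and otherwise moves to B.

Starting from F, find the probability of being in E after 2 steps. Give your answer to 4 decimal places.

Sum over the intermediate state after 1 step:
P = P(F→B)·P(B→E) + P(F→E)·P(E→E) + P(F→F)·P(F→E)
  = 0.2×0.35 + 0.45×0.35 + 0.35×0.45
  = 0.0700 + 0.1575 + 0.1575 = 0.3850

0.3850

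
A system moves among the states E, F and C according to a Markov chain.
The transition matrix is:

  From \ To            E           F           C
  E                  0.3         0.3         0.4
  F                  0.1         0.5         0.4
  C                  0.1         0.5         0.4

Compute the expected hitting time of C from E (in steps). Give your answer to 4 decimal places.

2.5000

Let t(s) be the expected number of steps to first reach C from state s, with t(C) = 0. Conditioning on the first step:
t(E) = 1 + 0.3·t(E) + 0.3·t(F)
t(F) = 1 + 0.1·t(E) + 0.5·t(F)
Solving: t(E) = 2.5000, t(F) = 2.5000.
Expected steps from E to C: 2.5000.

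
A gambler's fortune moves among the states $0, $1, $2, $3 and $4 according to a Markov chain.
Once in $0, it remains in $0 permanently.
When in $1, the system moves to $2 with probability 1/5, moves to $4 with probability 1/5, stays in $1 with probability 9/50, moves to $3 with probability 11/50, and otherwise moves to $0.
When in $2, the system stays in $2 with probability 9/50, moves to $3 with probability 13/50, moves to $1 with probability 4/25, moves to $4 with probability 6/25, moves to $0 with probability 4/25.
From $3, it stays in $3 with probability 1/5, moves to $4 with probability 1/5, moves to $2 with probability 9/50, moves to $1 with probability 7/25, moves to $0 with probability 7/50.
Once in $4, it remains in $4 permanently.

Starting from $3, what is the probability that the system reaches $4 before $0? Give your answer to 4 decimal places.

0.5680

Let h(s) be the probability of absorption at $4 starting from transient state s. Then h($4) = 1 and h($0) = 0. By first-step analysis:
h($1) = 0.2·0 + 0.18·h($1) + 0.2·h($2) + 0.22·h($3) + 0.2·1
h($2) = 0.16·0 + 0.16·h($1) + 0.18·h($2) + 0.26·h($3) + 0.24·1
h($3) = 0.14·0 + 0.28·h($1) + 0.18·h($2) + 0.2·h($3) + 0.2·1
Solving: h($1) = 0.5372, h($2) = 0.5776, h($3) = 0.5680.
Starting from $3, the probability is 0.5680.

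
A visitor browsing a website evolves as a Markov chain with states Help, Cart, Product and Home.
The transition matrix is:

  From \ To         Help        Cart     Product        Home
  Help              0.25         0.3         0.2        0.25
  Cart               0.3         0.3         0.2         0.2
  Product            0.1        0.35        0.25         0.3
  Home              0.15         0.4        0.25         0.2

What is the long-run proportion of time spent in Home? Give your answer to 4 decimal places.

0.2328

Let the stationary distribution be π with π = πP and π_1 + π_2 + π_3 + π_4 = 1.
π_1 = 0.25·π_1 + 0.3·π_2 + 0.1·π_3 + 0.15·π_4
π_2 = 0.3·π_1 + 0.3·π_2 + 0.35·π_3 + 0.4·π_4
π_3 = 0.2·π_1 + 0.2·π_2 + 0.25·π_3 + 0.25·π_4
Solving with the normalization constraint gives π = (0.2100, 0.3344, 0.2228, 0.2328).
So the stationary probability of Home is 0.2328.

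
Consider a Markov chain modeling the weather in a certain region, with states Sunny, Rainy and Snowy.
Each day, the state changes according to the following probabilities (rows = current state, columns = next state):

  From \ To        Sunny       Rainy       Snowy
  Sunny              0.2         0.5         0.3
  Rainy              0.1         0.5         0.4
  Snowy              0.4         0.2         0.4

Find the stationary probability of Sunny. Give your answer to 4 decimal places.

0.2366

Let the stationary distribution be π with π = πP and π_1 + π_2 + π_3 = 1.
π_1 = 0.2·π_1 + 0.1·π_2 + 0.4·π_3
π_2 = 0.5·π_1 + 0.5·π_2 + 0.2·π_3
Solving with the normalization constraint gives π = (0.2366, 0.3871, 0.3763).
So the stationary probability of Sunny is 0.2366.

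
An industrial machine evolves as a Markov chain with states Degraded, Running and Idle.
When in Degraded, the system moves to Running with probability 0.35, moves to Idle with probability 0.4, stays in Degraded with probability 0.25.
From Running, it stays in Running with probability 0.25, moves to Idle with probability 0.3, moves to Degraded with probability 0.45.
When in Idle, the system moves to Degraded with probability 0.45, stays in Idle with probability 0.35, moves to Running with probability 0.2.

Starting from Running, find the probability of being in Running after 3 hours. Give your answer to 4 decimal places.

0.2680

Propagate the distribution vector 3 hours from Running.
After 0 hours: (0.0000, 1.0000, 0.0000)
After 1 hour: (0.4500, 0.2500, 0.3000)
After 2 hours: (0.3600, 0.2800, 0.3600)
After 3 hours: (0.3780, 0.2680, 0.3540)
P(in Running after 3 hours) = 0.2680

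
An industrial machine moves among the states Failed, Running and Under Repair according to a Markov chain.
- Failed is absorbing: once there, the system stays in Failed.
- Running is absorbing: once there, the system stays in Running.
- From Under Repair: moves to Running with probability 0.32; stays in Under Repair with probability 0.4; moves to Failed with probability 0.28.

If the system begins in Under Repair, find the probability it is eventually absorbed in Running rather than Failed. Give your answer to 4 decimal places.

Let h(s) be the probability of absorption at Running starting from transient state s. Then h(Running) = 1 and h(Failed) = 0. By first-step analysis:
h(Under Repair) = 0.28·0 + 0.32·1 + 0.4·h(Under Repair)
Solving: h(Under Repair) = 0.5333.
Starting from Under Repair, the probability is 0.5333.

0.5333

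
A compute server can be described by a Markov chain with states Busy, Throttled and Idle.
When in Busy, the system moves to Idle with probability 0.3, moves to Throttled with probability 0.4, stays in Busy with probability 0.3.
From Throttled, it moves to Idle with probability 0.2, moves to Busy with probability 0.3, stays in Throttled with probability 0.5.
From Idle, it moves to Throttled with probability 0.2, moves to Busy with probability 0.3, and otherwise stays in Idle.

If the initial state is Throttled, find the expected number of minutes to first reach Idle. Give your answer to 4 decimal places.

Let t(s) be the expected number of minutes to first reach Idle from state s, with t(Idle) = 0. Conditioning on the first minute:
t(Busy) = 1 + 0.3·t(Busy) + 0.4·t(Throttled)
t(Throttled) = 1 + 0.3·t(Busy) + 0.5·t(Throttled)
Solving: t(Busy) = 3.9130, t(Throttled) = 4.3478.
Expected minutes from Throttled to Idle: 4.3478.

4.3478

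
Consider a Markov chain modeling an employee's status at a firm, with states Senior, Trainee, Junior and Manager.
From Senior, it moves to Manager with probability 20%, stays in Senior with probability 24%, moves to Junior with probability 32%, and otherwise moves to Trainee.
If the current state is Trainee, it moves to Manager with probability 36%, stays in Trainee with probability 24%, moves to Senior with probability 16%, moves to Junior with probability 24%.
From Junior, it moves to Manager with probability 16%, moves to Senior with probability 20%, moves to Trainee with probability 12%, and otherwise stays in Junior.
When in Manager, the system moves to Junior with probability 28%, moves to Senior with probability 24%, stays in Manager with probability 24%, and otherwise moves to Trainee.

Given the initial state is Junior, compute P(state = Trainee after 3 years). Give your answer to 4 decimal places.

0.1910

Propagate the distribution vector 3 years from Junior.
After 0 years: (0.0000, 0.0000, 1.0000, 0.0000)
After 1 year: (0.2000, 0.1200, 0.5200, 0.1600)
After 2 years: (0.2096, 0.1776, 0.4080, 0.2048)
After 3 years: (0.2095, 0.1910, 0.3792, 0.2203)
P(in Trainee after 3 years) = 0.1910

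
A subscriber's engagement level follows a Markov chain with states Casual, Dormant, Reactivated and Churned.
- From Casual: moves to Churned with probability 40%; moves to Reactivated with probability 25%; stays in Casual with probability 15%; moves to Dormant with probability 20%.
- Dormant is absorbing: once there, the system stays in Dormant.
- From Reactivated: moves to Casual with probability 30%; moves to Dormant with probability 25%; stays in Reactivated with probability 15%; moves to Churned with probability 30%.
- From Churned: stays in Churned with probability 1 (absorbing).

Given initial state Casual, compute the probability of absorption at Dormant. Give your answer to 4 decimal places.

0.3591

Let h(s) be the probability of absorption at Dormant starting from transient state s. Then h(Dormant) = 1 and h(Churned) = 0. By first-step analysis:
h(Casual) = 0.15·h(Casual) + 0.2·1 + 0.25·h(Reactivated) + 0.4·0
h(Reactivated) = 0.3·h(Casual) + 0.25·1 + 0.15·h(Reactivated) + 0.3·0
Solving: h(Casual) = 0.3591, h(Reactivated) = 0.4208.
Starting from Casual, the probability is 0.3591.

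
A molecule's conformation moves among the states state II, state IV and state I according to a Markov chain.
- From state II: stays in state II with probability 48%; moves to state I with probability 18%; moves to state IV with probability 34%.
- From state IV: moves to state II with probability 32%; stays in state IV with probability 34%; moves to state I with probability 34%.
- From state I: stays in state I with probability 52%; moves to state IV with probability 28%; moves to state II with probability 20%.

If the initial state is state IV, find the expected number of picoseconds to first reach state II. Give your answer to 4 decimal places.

Let t(s) be the expected number of picoseconds to first reach state II from state s, with t(state II) = 0. Conditioning on the first picosecond:
t(state IV) = 1 + 0.34·t(state IV) + 0.34·t(state I)
t(state I) = 1 + 0.28·t(state IV) + 0.52·t(state I)
Solving: t(state IV) = 3.7004, t(state I) = 4.2419.
Expected picoseconds from state IV to state II: 3.7004.

3.7004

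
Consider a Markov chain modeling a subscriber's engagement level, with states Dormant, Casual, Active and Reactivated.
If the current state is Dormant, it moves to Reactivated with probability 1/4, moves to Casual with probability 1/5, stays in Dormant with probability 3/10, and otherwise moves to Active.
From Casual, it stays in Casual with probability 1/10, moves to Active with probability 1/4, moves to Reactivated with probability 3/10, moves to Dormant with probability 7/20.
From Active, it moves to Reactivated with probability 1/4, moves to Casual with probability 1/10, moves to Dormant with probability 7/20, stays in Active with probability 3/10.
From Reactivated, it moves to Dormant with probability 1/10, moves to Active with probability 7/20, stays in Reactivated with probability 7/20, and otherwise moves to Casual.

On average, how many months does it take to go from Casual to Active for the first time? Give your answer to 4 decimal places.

3.5688

Let t(s) be the expected number of months to first reach Active from state s, with t(Active) = 0. Conditioning on the first month:
t(Dormant) = 1 + 0.3·t(Dormant) + 0.2·t(Casual) + 0.25·t(Reactivated)
t(Casual) = 1 + 0.35·t(Dormant) + 0.1·t(Casual) + 0.3·t(Reactivated)
t(Reactivated) = 1 + 0.1·t(Dormant) + 0.2·t(Casual) + 0.35·t(Reactivated)
Solving: t(Dormant) = 3.5870, t(Casual) = 3.5688, t(Reactivated) = 3.1884.
Expected months from Casual to Active: 3.5688.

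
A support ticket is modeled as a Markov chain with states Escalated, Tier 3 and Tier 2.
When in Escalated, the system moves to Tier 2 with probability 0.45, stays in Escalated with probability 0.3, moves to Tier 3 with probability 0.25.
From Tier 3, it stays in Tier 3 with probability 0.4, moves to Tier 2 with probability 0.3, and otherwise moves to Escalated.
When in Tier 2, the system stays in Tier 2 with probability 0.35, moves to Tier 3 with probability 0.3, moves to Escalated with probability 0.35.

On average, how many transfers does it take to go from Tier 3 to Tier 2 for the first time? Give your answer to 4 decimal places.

2.8986

Let t(s) be the expected number of transfers to first reach Tier 2 from state s, with t(Tier 2) = 0. Conditioning on the first transfer:
t(Escalated) = 1 + 0.3·t(Escalated) + 0.25·t(Tier 3)
t(Tier 3) = 1 + 0.3·t(Escalated) + 0.4·t(Tier 3)
Solving: t(Escalated) = 2.4638, t(Tier 3) = 2.8986.
Expected transfers from Tier 3 to Tier 2: 2.8986.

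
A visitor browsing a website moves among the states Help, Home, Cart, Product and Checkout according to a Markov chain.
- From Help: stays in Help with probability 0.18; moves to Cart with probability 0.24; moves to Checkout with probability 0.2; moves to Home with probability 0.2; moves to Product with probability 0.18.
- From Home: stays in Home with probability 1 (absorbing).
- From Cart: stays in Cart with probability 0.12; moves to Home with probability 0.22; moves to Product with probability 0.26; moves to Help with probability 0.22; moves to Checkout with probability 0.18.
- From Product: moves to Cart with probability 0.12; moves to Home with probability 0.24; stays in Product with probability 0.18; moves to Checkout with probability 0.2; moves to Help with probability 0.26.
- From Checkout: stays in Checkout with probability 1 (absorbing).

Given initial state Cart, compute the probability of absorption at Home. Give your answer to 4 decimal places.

Let h(s) be the probability of absorption at Home starting from transient state s. Then h(Home) = 1 and h(Checkout) = 0. By first-step analysis:
h(Help) = 0.18·h(Help) + 0.2·1 + 0.24·h(Cart) + 0.18·h(Product) + 0.2·0
h(Cart) = 0.22·h(Help) + 0.22·1 + 0.12·h(Cart) + 0.26·h(Product) + 0.18·0
h(Product) = 0.26·h(Help) + 0.24·1 + 0.12·h(Cart) + 0.18·h(Product) + 0.2·0
Solving: h(Help) = 0.5191, h(Cart) = 0.5381, h(Product) = 0.5360.
Starting from Cart, the probability is 0.5381.

0.5381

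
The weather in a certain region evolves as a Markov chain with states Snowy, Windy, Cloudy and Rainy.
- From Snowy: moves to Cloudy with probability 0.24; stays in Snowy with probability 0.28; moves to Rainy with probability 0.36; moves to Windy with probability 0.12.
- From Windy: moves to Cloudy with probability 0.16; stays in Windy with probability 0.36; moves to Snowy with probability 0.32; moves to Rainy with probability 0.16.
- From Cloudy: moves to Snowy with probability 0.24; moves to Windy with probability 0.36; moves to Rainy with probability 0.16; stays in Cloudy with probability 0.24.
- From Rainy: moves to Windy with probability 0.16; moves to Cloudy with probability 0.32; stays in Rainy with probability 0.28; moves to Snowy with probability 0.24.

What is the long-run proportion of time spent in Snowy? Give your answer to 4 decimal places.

Let the stationary distribution be π with π = πP and π_1 + π_2 + π_3 + π_4 = 1.
π_1 = 0.28·π_1 + 0.32·π_2 + 0.24·π_3 + 0.24·π_4
π_2 = 0.12·π_1 + 0.36·π_2 + 0.36·π_3 + 0.16·π_4
π_3 = 0.24·π_1 + 0.16·π_2 + 0.24·π_3 + 0.32·π_4
Solving with the normalization constraint gives π = (0.2705, 0.2464, 0.2398, 0.2433).
So the stationary probability of Snowy is 0.2705.

0.2705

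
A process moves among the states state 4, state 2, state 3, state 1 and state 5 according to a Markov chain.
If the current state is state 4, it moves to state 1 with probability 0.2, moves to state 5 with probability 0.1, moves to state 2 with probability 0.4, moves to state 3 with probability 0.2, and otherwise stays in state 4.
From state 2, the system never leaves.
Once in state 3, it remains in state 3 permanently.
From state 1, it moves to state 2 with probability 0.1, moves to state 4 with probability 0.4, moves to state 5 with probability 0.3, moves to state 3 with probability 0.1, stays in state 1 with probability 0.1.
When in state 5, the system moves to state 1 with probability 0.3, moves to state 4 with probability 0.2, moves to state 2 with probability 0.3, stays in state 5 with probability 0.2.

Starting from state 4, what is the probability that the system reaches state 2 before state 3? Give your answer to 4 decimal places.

Let h(s) be the probability of absorption at state 2 starting from transient state s. Then h(state 2) = 1 and h(state 3) = 0. By first-step analysis:
h(state 4) = 0.1·h(state 4) + 0.4·1 + 0.2·0 + 0.2·h(state 1) + 0.1·h(state 5)
h(state 1) = 0.4·h(state 4) + 0.1·1 + 0.1·0 + 0.1·h(state 1) + 0.3·h(state 5)
h(state 5) = 0.2·h(state 4) + 0.3·1 + 0.3·h(state 1) + 0.2·h(state 5)
Solving: h(state 4) = 0.6855, h(state 1) = 0.6833, h(state 5) = 0.8026.
Starting from state 4, the probability is 0.6855.

0.6855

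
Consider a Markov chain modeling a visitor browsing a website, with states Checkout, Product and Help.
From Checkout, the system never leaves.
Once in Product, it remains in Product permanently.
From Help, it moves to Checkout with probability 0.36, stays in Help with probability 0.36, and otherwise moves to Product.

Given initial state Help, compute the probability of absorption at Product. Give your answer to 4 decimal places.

0.4375

Let h(s) be the probability of absorption at Product starting from transient state s. Then h(Product) = 1 and h(Checkout) = 0. By first-step analysis:
h(Help) = 0.36·0 + 0.28·1 + 0.36·h(Help)
Solving: h(Help) = 0.4375.
Starting from Help, the probability is 0.4375.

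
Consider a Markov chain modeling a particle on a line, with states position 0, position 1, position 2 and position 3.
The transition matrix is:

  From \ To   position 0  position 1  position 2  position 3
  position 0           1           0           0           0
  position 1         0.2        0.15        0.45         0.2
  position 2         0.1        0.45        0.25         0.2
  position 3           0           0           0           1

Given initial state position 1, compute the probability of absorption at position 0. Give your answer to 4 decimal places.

0.4483

Let h(s) be the probability of absorption at position 0 starting from transient state s. Then h(position 0) = 1 and h(position 3) = 0. By first-step analysis:
h(position 1) = 0.2·1 + 0.15·h(position 1) + 0.45·h(position 2) + 0.2·0
h(position 2) = 0.1·1 + 0.45·h(position 1) + 0.25·h(position 2) + 0.2·0
Solving: h(position 1) = 0.4483, h(position 2) = 0.4023.
Starting from position 1, the probability is 0.4483.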